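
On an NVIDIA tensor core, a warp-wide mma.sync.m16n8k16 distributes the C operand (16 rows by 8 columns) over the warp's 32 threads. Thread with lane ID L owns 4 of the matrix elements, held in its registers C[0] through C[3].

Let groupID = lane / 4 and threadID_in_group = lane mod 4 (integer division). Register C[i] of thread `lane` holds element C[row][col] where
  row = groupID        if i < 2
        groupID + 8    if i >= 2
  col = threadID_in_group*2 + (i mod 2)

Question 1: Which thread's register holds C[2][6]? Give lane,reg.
r:2=>grp=2,rB=0  c:6=>tig=3,lo=0
L=2*4+3=11  i=0*2+0=0

11,0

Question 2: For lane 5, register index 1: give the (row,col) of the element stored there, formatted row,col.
lane 5→5/4=1, 5 mod 4=1
i=1  r:1+0→1  c:2·1+1→3

1,3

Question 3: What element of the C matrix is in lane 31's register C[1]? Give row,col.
lane 31: G=7 (31/4), T=3 (31%4)
i=1: r=7+0=7, c=3*2+1=7

7,7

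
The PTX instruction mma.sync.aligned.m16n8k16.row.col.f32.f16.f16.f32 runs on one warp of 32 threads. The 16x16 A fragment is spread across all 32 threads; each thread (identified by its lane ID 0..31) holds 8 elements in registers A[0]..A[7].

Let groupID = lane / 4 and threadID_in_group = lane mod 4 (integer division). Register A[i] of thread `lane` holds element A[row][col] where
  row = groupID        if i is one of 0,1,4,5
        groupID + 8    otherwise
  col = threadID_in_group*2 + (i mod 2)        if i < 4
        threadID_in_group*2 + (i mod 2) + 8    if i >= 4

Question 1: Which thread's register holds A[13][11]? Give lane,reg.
r: 13->gid=5,r8=1  c: 11->c8=1,tid=1,i&1=1
L=5*4+1=21  i=1*4+1*2+1=7

21,7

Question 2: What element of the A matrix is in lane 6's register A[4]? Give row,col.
1,12

lane 6: gid=1 (6/4), tid=2 (6%4)
i=4: r=1+0=1, c=2*2+0+8=12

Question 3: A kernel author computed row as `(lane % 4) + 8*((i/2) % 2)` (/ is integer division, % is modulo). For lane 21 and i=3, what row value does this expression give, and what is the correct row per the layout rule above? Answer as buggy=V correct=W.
buggy=9 correct=13

`(lane % 4) + 8*((i/2) % 2)`[21,3]->9
lane 21: gid=5 (21/4), tid=1 (21%4)
i=3: r=5+8=13, c=1*2+1+0=3
row: 9 vs 13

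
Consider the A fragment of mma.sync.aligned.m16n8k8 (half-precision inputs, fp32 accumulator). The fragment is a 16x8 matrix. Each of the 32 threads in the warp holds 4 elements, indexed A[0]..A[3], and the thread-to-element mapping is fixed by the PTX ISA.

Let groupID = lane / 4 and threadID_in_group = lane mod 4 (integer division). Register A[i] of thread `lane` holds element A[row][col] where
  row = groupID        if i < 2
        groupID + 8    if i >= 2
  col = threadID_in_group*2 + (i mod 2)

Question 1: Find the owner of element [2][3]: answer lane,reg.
r: 2->gid=2,r8=0  c: 3->tid=1,i&1=1
L=2*4+1=9  i=0*2+1=1

9,1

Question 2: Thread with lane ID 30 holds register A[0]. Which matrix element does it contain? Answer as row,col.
L=30=>grp=30>>2=7, tig=30&3=2
[0]=>row 7+0=7  col 2·2+0=4

7,4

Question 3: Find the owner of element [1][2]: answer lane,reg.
r: 1->gid=1,r8=0  c: 2->tid=1,i&1=0
L=1*4+1=5  i=0*2+0=0

5,0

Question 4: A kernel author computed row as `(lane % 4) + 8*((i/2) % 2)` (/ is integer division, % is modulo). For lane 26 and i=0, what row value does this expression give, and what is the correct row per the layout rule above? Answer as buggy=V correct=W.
buggy=2 correct=6

`(lane % 4) + 8*((i/2) % 2)`[26,0]⇒2
26: gr=6,th=2
[0] (6+0,2*2+0) = (6,4)
row: 2 vs 6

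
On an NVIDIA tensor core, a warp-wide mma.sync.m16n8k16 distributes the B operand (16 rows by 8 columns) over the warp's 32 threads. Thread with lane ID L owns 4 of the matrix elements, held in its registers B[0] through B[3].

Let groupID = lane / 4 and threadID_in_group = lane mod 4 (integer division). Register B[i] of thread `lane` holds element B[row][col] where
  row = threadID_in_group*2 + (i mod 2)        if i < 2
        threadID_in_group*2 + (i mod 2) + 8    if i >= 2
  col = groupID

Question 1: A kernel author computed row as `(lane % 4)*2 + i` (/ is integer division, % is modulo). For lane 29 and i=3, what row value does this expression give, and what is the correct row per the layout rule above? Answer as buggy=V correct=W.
buggy=5 correct=11

`(lane % 4)*2 + i`[29,3]=>5
L=29=>grp=29>>2=7, tig=29&3=1
[3]=>row 1·2+1+8=11  col grp=7
row: 5 vs 11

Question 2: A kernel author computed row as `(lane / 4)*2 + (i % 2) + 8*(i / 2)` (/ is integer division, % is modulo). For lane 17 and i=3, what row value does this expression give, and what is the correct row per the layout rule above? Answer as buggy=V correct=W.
`(lane / 4)*2 + (i % 2) + 8*(i / 2)`[17,3]=>17
lane 17=>17/4=4, 17 mod 4=1
i=3  r:2·1+1+8=>11  c:4
row: 17 vs 11

buggy=17 correct=11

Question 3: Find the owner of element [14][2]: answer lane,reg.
c: 2->gid=2  r: 14->r8=1,tid=3,i&1=0
L=2*4+3=11  i=1*2+0=2

11,2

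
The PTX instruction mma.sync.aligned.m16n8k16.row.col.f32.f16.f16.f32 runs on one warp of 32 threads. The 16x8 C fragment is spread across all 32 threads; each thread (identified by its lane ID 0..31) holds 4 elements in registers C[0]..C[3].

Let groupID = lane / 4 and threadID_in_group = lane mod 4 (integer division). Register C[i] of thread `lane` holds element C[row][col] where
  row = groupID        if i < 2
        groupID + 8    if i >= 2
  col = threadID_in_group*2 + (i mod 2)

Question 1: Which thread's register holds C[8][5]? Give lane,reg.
r:8=>grp=0,rB=1  c:5=>tig=2,lo=1
L=0*4+2=2  i=1*2+1=3

2,3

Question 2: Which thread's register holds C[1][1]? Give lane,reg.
4,1

r:1=>grp=1,rB=0  c:1=>tig=0,lo=1
L=1*4+0=4  i=0*2+1=1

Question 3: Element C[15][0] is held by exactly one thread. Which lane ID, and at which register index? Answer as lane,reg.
28,2

r: 15->gid=7,r8=1  c: 0->tid=0,i&1=0
L=7*4+0=28  i=1*2+0=2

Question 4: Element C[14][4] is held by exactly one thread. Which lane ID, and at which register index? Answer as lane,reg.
r:14=>grp=6,rB=1  c:4=>tig=2,lo=0
L=6*4+2=26  i=1*2+0=2

26,2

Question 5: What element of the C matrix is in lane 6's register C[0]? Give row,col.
1,4

lane 6→6/4=1, 6 mod 4=2
i=0  r:1+0→1  c:2·2+0→4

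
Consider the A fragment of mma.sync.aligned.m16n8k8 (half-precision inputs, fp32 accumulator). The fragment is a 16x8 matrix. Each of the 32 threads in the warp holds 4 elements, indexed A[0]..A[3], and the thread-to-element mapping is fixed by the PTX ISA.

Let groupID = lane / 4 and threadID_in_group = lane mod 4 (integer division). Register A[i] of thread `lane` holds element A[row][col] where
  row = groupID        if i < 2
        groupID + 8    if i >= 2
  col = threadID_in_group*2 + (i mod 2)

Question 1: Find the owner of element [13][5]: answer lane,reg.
22,3

r: 13->gid=5,r8=1  c: 5->tid=2,i&1=1
L=5*4+2=22  i=1*2+1=3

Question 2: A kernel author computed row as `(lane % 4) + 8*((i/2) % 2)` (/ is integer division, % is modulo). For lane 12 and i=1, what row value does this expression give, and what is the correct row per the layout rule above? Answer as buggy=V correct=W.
buggy=0 correct=3

`(lane % 4) + 8*((i/2) % 2)`[12,1]⇒0
lane 12: gr=3 (12/4), th=0 (12%4)
i=1: r=3+0=3, c=0*2+1=1
row: 0 vs 3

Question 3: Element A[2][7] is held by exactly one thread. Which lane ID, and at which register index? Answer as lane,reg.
r: 2->gid=2,r8=0  c: 7->tid=3,i&1=1
L=2*4+3=11  i=0*2+1=1

11,1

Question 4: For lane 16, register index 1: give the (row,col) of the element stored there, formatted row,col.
lane 16: g=4 (16/4), t=0 (16%4)
i=1: r=4+0=4, c=0*2+1=1

4,1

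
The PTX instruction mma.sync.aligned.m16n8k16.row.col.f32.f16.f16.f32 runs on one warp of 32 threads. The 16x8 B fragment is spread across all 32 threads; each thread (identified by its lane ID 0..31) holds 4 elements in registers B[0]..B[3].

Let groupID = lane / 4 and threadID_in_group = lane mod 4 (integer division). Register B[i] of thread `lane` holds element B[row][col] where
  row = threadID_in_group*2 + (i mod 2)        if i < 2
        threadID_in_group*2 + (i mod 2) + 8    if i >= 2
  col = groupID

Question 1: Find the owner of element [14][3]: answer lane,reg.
c:3=>grp=3  r:14=>rB=1,tig=3,lo=0
L=3*4+3=15  i=1*2+0=2

15,2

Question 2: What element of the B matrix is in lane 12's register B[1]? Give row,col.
1,3

L=12->g=12>>2=3, t=12&3=0
[1]->row 0·2+1+0=1  col g=3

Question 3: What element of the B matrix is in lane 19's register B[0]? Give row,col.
6,4

lane 19->19/4=4, 19 mod 4=3
i=0  r:2·3+0+0->6  c:4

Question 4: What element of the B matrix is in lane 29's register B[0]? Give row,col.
lane 29: gr=7 (29/4), th=1 (29%4)
i=0: r=1*2+0+0=2, c=gr=7

2,7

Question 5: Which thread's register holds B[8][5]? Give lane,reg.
20,2

c: 5->gid=5  r: 8->r8=1,tid=0,i&1=0
L=5*4+0=20  i=1*2+0=2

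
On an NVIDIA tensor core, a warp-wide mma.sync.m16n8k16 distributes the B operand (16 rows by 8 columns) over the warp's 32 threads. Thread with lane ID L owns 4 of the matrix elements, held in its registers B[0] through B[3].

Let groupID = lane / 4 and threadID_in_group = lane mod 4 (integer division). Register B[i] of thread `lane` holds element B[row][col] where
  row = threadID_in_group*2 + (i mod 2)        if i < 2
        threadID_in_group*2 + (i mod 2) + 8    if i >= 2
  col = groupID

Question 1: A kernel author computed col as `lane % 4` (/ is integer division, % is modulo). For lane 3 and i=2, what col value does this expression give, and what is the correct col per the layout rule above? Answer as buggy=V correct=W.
`lane % 4`[3,2]->3
lane 3->3/4=0, 3 mod 4=3
i=2  r:2·3+0+8->14  c:0
col: 3 vs 0

buggy=3 correct=0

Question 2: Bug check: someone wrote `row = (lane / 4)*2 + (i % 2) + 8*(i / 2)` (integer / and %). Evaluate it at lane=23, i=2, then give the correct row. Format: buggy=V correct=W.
`(lane / 4)*2 + (i % 2) + 8*(i / 2)`[23,2]→18
lane 23: G=5 (23/4), T=3 (23%4)
i=2: r=3*2+0+8=14, c=G=5
row: 18 vs 14

buggy=18 correct=14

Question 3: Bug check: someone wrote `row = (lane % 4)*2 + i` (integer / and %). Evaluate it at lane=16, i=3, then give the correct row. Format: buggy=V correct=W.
buggy=3 correct=9

`(lane % 4)*2 + i`[16,3]→3
lane 16: G=4 (16/4), T=0 (16%4)
i=3: r=0*2+1+8=9, c=G=4
row: 3 vs 9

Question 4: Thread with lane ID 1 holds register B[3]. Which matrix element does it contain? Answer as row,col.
L=1=>grp=1>>2=0, tig=1&3=1
[3]=>row 1·2+1+8=11  col grp=0

11,0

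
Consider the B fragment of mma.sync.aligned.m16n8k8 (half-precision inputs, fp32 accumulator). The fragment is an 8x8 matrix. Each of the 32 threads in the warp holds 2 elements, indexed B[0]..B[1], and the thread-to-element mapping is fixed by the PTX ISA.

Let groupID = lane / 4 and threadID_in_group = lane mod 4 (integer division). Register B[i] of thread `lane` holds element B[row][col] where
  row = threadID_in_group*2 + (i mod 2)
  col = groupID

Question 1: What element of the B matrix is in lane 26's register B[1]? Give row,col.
L=26⇒gr=26>>2=6, th=26&3=2
[1]⇒row 2·2+1=5  col gr=6

5,6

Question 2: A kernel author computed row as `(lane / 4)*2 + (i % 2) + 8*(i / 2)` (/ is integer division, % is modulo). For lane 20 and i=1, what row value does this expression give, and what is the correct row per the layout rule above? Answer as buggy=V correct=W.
buggy=11 correct=1

`(lane / 4)*2 + (i % 2) + 8*(i / 2)`[20,1]⇒11
lane 20⇒20/4=5, 20 mod 4=0
i=1  r:2·0+1⇒1  c:5
row: 11 vs 1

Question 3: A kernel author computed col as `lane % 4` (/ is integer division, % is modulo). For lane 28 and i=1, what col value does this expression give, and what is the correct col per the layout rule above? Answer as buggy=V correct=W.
buggy=0 correct=7

`lane % 4`[28,1]→0
lane 28: G=7 (28/4), T=0 (28%4)
i=1: r=0*2+1=1, c=G=7
col: 0 vs 7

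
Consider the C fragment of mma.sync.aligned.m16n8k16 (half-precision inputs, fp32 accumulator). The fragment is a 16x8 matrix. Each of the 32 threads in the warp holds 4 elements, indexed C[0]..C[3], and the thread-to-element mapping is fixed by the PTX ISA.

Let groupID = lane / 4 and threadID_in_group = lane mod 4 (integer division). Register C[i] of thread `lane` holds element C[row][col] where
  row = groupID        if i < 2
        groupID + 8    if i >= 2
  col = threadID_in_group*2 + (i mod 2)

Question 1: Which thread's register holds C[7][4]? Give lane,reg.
30,0

r=7⇒gr=7,Rb=0  c=4⇒th=2,odd=0
L=7*4+2=30  i=0*2+0=0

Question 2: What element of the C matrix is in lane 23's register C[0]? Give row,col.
lane 23=>23/4=5, 23 mod 4=3
i=0  r:5+0=>5  c:2·3+0=>6

5,6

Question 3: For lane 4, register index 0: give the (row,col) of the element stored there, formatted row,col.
1,0

4: G=1,T=0
[0] (1+0,0*2+0) = (1,0)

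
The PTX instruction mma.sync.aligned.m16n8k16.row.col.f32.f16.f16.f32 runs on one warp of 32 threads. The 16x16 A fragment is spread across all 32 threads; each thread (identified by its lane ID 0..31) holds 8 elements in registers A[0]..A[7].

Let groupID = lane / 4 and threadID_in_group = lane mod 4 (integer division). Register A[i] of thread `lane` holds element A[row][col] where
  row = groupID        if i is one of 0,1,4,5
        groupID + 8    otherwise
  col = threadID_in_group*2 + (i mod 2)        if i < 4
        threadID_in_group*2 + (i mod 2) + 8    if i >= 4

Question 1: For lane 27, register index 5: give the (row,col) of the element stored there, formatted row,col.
L=27->g=27>>2=6, t=27&3=3
[5]->row 6+0=6  col 3·2+1+8=15

6,15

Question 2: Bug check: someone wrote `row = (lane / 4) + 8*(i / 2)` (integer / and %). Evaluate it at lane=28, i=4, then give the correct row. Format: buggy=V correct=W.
`(lane / 4) + 8*(i / 2)`[28,4]→23
28: G=7,T=0
[4] (7+0,0*2+0+8) = (7,8)
row: 23 vs 7

buggy=23 correct=7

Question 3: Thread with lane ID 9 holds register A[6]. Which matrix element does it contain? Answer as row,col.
10,10

9: G=2,T=1
[6] (2+8,1*2+0+8) = (10,10)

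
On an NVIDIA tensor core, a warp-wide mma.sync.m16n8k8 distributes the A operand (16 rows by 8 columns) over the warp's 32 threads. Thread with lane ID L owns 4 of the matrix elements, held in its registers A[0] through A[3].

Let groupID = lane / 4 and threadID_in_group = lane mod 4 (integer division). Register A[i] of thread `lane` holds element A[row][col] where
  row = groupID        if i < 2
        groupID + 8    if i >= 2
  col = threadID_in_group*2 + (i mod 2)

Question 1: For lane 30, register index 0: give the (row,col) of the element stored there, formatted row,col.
lane 30=>30/4=7, 30 mod 4=2
i=0  r:7+0=>7  c:2·2+0=>4

7,4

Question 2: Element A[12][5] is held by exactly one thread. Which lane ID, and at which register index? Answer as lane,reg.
r: 12->gid=4,r8=1  c: 5->tid=2,i&1=1
L=4*4+2=18  i=1*2+1=3

18,3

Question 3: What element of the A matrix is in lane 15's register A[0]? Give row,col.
lane 15: gr=3 (15/4), th=3 (15%4)
i=0: r=3+0=3, c=3*2+0=6

3,6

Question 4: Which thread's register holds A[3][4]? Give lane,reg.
r=3→G=3,rhi=0  c=4→T=2,p=0
L=3*4+2=14  i=0*2+0=0

14,0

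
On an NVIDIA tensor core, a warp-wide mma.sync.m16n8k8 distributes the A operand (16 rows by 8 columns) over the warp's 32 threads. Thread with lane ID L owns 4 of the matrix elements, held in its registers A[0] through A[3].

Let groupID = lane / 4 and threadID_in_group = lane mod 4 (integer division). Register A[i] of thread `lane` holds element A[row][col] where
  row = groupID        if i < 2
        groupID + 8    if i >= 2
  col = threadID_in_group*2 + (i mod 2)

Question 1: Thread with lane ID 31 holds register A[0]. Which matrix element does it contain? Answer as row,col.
7,6

31: g=7,t=3
[0] (7+0,3*2+0) = (7,6)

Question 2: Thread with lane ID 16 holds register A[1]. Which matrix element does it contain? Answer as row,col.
L=16→G=16>>2=4, T=16&3=0
[1]→row 4+0=4  col 0·2+1=1

4,1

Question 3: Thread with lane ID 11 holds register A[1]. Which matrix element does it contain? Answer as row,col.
2,7

L=11→G=11>>2=2, T=11&3=3
[1]→row 2+0=2  col 3·2+1=7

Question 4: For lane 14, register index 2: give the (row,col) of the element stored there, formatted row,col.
11,4

L=14->g=14>>2=3, t=14&3=2
[2]->row 3+8=11  col 2·2+0=4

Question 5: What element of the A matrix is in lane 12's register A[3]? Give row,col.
11,1

lane 12: g=3 (12/4), t=0 (12%4)
i=3: r=3+8=11, c=0*2+1=1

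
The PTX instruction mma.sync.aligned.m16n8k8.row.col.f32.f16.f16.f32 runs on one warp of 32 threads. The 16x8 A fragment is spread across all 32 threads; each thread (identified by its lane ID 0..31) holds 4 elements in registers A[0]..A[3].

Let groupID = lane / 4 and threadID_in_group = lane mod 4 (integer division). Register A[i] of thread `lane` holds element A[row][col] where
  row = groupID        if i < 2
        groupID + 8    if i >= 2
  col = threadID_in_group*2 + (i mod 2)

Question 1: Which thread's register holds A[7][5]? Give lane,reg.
r: 7->gid=7,r8=0  c: 5->tid=2,i&1=1
L=7*4+2=30  i=0*2+1=1

30,1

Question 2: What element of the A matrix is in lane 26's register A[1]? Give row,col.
L=26→G=26>>2=6, T=26&3=2
[1]→row 6+0=6  col 2·2+1=5

6,5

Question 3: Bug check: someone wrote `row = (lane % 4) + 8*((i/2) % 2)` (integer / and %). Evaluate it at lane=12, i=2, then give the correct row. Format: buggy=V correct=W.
buggy=8 correct=11

`(lane % 4) + 8*((i/2) % 2)`[12,2]=>8
lane 12=>12/4=3, 12 mod 4=0
i=2  r:3+8=>11  c:2·0+0=>0
row: 8 vs 11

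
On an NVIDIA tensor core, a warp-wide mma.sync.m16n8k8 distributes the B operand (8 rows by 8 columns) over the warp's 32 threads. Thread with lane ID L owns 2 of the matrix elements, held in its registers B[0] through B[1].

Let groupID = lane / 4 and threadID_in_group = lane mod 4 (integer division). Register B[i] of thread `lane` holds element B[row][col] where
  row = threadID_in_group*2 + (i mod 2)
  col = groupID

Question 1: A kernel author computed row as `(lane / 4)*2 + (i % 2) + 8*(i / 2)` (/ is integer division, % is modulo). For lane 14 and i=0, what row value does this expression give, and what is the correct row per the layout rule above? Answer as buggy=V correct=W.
`(lane / 4)*2 + (i % 2) + 8*(i / 2)`[14,0]⇒6
lane 14⇒14/4=3, 14 mod 4=2
i=0  r:2·2+0⇒4  c:3
row: 6 vs 4

buggy=6 correct=4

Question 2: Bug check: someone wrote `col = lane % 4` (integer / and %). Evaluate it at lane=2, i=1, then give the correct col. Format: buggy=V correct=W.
buggy=2 correct=0

`lane % 4`[2,1]=>2
L=2=>grp=2>>2=0, tig=2&3=2
[1]=>row 2·2+1=5  col grp=0
col: 2 vs 0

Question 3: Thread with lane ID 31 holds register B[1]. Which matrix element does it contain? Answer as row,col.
L=31->g=31>>2=7, t=31&3=3
[1]->row 3·2+1=7  col g=7

7,7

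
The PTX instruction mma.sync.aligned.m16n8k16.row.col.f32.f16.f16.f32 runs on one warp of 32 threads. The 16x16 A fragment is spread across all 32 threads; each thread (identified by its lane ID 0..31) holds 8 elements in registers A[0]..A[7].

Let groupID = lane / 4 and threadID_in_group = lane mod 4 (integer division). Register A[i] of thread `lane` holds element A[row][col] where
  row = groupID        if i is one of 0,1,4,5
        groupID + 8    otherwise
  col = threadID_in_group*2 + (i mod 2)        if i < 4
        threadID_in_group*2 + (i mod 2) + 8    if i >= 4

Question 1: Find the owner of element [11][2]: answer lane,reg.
r=11⇒gr=3,Rb=1  c=2⇒Cb=0,th=1,odd=0
L=3*4+1=13  i=0*4+1*2+0=2

13,2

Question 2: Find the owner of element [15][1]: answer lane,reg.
r=15->g=7,rb=1  c=1->cb=0,t=0,b0=1
L=7*4+0=28  i=0*4+1*2+1=3

28,3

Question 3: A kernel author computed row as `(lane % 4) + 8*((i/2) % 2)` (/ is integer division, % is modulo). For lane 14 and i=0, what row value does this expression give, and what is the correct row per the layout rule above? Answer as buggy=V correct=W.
`(lane % 4) + 8*((i/2) % 2)`[14,0]→2
lane 14: G=3 (14/4), T=2 (14%4)
i=0: r=3+0=3, c=2*2+0+0=4
row: 2 vs 3

buggy=2 correct=3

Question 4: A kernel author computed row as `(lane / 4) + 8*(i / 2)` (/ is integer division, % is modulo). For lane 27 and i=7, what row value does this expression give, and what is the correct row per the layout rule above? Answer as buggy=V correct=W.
`(lane / 4) + 8*(i / 2)`[27,7]⇒30
lane 27⇒27/4=6, 27 mod 4=3
i=7  r:6+8⇒14  c:2·3+1+8⇒15
row: 30 vs 14

buggy=30 correct=14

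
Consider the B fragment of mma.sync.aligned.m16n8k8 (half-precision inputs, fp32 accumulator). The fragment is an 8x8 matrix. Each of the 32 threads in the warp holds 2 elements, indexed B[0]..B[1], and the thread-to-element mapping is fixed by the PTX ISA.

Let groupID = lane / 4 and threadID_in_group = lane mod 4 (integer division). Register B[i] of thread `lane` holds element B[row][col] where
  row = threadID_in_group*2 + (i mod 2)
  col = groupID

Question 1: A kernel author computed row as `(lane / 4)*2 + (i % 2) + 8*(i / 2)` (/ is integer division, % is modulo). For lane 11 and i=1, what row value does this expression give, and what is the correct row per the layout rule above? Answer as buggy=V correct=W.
`(lane / 4)*2 + (i % 2) + 8*(i / 2)`[11,1]⇒5
L=11⇒gr=11>>2=2, th=11&3=3
[1]⇒row 3·2+1=7  col gr=2
row: 5 vs 7

buggy=5 correct=7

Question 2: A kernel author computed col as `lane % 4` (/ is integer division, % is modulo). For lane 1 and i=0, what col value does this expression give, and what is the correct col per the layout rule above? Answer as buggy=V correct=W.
`lane % 4`[1,0]->1
1: gid=0,tid=1
[0] (1*2+0,0) = (2,0)
col: 1 vs 0

buggy=1 correct=0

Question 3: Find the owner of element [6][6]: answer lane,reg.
c=6->g=6  r=6->t=3,b0=0
L=6*4+3=27  i=0=0

27,0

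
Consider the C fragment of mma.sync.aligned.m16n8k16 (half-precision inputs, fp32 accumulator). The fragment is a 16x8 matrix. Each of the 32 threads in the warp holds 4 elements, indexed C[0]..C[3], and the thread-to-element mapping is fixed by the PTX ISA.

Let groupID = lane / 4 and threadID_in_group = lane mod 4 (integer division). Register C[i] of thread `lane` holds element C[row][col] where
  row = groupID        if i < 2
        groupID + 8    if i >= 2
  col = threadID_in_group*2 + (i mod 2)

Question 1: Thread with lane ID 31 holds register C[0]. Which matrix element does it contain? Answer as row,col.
7,6

lane 31: G=7 (31/4), T=3 (31%4)
i=0: r=7+0=7, c=3*2+0=6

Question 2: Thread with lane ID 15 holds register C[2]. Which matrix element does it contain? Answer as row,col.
11,6

lane 15=>15/4=3, 15 mod 4=3
i=2  r:3+8=>11  c:2·3+0=>6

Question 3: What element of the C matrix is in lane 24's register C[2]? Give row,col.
14,0

lane 24: gr=6 (24/4), th=0 (24%4)
i=2: r=6+8=14, c=0*2+0=0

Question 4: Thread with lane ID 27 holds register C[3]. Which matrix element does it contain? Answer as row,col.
14,7

L=27→G=27>>2=6, T=27&3=3
[3]→row 6+8=14  col 3·2+1=7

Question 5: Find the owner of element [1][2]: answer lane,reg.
5,0

r:1=>grp=1,rB=0  c:2=>tig=1,lo=0
L=1*4+1=5  i=0*2+0=0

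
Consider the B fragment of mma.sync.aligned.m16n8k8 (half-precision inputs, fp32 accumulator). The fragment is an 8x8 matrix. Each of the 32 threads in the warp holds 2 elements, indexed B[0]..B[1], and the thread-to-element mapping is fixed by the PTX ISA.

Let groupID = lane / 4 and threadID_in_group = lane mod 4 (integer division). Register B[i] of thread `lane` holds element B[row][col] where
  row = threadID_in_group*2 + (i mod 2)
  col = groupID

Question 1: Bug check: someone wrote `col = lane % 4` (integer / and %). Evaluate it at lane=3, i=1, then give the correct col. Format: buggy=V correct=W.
buggy=3 correct=0

`lane % 4`[3,1]->3
3: g=0,t=3
[1] (3*2+1,0) = (7,0)
col: 3 vs 0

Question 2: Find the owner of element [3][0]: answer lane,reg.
1,1

c:0=>grp=0  r:3=>tig=1,lo=1
L=0*4+1=1  i=1=1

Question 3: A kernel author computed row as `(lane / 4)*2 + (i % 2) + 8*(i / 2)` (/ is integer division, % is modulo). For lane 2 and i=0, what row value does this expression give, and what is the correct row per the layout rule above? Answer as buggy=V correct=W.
`(lane / 4)*2 + (i % 2) + 8*(i / 2)`[2,0]->0
lane 2: gid=0 (2/4), tid=2 (2%4)
i=0: r=2*2+0=4, c=gid=0
row: 0 vs 4

buggy=0 correct=4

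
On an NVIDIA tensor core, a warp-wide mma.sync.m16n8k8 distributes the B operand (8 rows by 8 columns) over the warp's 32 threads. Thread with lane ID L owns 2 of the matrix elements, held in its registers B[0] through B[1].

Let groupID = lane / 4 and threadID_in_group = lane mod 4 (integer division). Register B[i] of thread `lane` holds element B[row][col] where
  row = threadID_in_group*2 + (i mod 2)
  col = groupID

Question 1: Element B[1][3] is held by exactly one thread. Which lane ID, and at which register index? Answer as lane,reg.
12,1

c=3→G=3  r=1→T=0,p=1
L=3*4+0=12  i=1=1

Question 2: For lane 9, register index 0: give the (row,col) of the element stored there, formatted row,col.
2,2

lane 9: G=2 (9/4), T=1 (9%4)
i=0: r=1*2+0=2, c=G=2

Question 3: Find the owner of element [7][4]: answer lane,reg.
c=4→G=4  r=7→T=3,p=1
L=4*4+3=19  i=1=1

19,1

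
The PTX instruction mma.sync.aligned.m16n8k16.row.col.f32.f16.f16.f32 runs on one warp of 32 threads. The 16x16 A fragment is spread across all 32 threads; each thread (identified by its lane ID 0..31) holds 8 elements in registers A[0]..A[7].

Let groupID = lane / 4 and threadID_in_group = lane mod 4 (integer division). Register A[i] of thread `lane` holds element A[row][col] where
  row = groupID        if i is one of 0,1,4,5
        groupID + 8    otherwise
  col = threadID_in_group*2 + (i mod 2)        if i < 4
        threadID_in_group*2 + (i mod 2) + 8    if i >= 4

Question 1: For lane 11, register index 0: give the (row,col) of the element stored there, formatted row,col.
11: gr=2,th=3
[0] (2+0,3*2+0+0) = (2,6)

2,6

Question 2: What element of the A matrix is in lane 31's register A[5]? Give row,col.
7,15

lane 31: g=7 (31/4), t=3 (31%4)
i=5: r=7+0=7, c=3*2+1+8=15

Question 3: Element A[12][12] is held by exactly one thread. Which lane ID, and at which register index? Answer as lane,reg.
r=12→G=4,rhi=1  c=12→chi=1,T=2,p=0
L=4*4+2=18  i=1*4+1*2+0=6

18,6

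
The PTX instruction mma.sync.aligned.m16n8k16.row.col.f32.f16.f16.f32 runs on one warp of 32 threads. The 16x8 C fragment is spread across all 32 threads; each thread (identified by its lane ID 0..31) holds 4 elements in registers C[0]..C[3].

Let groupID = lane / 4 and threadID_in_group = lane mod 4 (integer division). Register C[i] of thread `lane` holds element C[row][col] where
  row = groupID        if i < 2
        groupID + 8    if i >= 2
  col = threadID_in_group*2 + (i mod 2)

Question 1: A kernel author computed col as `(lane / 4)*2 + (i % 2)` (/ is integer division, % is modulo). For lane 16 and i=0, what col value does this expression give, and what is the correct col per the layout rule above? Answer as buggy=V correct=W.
`(lane / 4)*2 + (i % 2)`[16,0]→8
16: G=4,T=0
[0] (4+0,0*2+0) = (4,0)
col: 8 vs 0

buggy=8 correct=0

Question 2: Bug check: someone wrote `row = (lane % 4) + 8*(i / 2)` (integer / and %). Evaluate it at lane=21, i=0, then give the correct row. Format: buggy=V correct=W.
buggy=1 correct=5

`(lane % 4) + 8*(i / 2)`[21,0]→1
lane 21→21/4=5, 21 mod 4=1
i=0  r:5+0→5  c:2·1+0→2
row: 1 vs 5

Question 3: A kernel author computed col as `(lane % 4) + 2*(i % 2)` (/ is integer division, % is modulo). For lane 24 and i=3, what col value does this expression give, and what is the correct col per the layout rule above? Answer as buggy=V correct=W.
`(lane % 4) + 2*(i % 2)`[24,3]⇒2
24: gr=6,th=0
[3] (6+8,0*2+1) = (14,1)
col: 2 vs 1

buggy=2 correct=1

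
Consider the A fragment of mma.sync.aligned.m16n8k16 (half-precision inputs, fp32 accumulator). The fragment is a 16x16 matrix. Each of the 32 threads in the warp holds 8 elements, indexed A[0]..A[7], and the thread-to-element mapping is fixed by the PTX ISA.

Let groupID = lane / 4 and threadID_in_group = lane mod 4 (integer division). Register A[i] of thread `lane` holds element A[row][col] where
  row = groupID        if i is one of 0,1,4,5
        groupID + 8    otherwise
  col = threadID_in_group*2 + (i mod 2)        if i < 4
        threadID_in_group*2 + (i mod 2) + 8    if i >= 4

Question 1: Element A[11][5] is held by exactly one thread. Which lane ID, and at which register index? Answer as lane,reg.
14,3

r=11->g=3,rb=1  c=5->cb=0,t=2,b0=1
L=3*4+2=14  i=0*4+1*2+1=3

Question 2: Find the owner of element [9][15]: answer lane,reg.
r: 9->gid=1,r8=1  c: 15->c8=1,tid=3,i&1=1
L=1*4+3=7  i=1*4+1*2+1=7

7,7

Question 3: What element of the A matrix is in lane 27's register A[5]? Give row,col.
L=27->gid=27>>2=6, tid=27&3=3
[5]->row 6+0=6  col 3·2+1+8=15

6,15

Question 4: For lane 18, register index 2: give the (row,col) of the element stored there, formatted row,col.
12,4

L=18->g=18>>2=4, t=18&3=2
[2]->row 4+8=12  col 2·2+0+0=4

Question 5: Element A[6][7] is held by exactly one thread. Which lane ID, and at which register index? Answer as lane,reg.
r=6→G=6,rhi=0  c=7→chi=0,T=3,p=1
L=6*4+3=27  i=0*4+0*2+1=1

27,1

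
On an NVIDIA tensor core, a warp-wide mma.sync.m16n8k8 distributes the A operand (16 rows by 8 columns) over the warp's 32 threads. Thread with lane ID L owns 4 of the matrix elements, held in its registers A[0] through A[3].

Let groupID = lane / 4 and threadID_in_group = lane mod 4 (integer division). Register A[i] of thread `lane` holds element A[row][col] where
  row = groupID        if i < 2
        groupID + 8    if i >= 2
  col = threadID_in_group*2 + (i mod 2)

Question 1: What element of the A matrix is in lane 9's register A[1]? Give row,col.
2,3

lane 9: g=2 (9/4), t=1 (9%4)
i=1: r=2+0=2, c=1*2+1=3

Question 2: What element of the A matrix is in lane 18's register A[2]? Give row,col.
12,4

L=18->gid=18>>2=4, tid=18&3=2
[2]->row 4+8=12  col 2·2+0=4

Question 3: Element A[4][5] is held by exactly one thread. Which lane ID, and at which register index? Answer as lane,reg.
r=4→G=4,rhi=0  c=5→T=2,p=1
L=4*4+2=18  i=0*2+1=1

18,1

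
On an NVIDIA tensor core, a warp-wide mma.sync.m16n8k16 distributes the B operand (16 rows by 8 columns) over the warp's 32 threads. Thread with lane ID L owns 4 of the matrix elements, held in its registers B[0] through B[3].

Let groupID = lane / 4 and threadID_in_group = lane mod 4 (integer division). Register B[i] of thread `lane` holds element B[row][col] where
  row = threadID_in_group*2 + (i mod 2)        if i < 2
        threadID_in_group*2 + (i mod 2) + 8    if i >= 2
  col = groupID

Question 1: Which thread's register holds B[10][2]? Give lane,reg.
c=2⇒gr=2  r=10⇒Rb=1,th=1,odd=0
L=2*4+1=9  i=1*2+0=2

9,2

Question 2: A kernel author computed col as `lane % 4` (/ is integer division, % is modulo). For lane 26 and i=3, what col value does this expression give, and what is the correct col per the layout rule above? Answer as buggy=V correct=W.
buggy=2 correct=6

`lane % 4`[26,3]⇒2
lane 26: gr=6 (26/4), th=2 (26%4)
i=3: r=2*2+1+8=13, c=gr=6
col: 2 vs 6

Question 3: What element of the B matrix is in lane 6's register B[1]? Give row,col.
L=6->g=6>>2=1, t=6&3=2
[1]->row 2·2+1+0=5  col g=1

5,1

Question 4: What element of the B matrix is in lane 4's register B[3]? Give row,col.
lane 4: G=1 (4/4), T=0 (4%4)
i=3: r=0*2+1+8=9, c=G=1

9,1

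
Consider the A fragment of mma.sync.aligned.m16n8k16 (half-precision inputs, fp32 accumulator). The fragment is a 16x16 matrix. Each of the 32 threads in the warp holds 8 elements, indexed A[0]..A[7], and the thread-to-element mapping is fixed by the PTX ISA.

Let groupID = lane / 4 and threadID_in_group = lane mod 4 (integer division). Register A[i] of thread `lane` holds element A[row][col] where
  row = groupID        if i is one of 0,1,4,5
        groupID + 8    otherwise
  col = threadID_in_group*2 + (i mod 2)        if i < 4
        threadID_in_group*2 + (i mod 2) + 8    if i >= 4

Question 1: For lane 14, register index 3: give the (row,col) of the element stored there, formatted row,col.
14: g=3,t=2
[3] (3+8,2*2+1+0) = (11,5)

11,5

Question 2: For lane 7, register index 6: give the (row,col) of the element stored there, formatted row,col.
9,14

lane 7→7/4=1, 7 mod 4=3
i=6  r:1+8→9  c:2·3+0+8→14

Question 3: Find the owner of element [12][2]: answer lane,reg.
17,2

r=12⇒gr=4,Rb=1  c=2⇒Cb=0,th=1,odd=0
L=4*4+1=17  i=0*4+1*2+0=2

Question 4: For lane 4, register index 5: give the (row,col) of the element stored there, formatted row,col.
lane 4: gr=1 (4/4), th=0 (4%4)
i=5: r=1+0=1, c=0*2+1+8=9

1,9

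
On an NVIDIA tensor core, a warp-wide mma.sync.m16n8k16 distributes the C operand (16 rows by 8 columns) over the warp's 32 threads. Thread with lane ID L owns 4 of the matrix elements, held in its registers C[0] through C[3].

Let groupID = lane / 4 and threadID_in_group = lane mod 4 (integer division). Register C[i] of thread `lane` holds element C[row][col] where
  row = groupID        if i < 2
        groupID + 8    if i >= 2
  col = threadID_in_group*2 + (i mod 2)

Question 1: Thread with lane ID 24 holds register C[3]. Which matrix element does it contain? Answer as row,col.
14,1

24: gid=6,tid=0
[3] (6+8,0*2+1) = (14,1)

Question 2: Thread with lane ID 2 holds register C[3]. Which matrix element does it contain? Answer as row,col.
lane 2=>2/4=0, 2 mod 4=2
i=3  r:0+8=>8  c:2·2+1=>5

8,5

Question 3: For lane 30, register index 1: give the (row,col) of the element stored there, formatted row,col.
lane 30: gr=7 (30/4), th=2 (30%4)
i=1: r=7+0=7, c=2*2+1=5

7,5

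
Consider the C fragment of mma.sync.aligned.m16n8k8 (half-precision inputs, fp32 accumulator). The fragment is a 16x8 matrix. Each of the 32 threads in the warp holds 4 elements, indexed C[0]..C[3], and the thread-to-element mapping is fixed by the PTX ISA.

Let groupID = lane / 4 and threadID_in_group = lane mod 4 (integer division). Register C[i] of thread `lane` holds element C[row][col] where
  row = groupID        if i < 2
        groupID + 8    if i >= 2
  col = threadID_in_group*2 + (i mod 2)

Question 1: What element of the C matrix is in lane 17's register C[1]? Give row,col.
4,3

17: g=4,t=1
[1] (4+0,1*2+1) = (4,3)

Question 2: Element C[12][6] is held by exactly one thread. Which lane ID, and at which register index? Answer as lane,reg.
19,2

r=12->g=4,rb=1  c=6->t=3,b0=0
L=4*4+3=19  i=1*2+0=2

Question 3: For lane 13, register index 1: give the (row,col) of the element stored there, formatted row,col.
L=13→G=13>>2=3, T=13&3=1
[1]→row 3+0=3  col 1·2+1=3

3,3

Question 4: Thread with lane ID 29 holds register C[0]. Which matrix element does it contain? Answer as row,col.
29: gid=7,tid=1
[0] (7+0,1*2+0) = (7,2)

7,2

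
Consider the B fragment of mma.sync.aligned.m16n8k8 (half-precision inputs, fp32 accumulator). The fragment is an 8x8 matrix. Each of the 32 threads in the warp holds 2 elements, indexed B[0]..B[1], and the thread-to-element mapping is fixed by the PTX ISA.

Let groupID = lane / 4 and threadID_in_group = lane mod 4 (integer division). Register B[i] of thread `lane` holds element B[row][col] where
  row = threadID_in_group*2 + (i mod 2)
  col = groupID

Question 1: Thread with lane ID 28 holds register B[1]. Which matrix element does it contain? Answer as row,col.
L=28->g=28>>2=7, t=28&3=0
[1]->row 0·2+1=1  col g=7

1,7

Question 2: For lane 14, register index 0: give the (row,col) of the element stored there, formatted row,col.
14: gid=3,tid=2
[0] (2*2+0,3) = (4,3)

4,3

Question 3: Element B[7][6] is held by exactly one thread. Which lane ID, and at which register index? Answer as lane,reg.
c=6⇒gr=6  r=7⇒th=3,odd=1
L=6*4+3=27  i=1=1

27,1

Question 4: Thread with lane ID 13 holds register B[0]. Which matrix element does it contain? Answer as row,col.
lane 13->13/4=3, 13 mod 4=1
i=0  r:2·1+0->2  c:3

2,3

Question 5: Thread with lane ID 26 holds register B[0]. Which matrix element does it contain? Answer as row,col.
26: gr=6,th=2
[0] (2*2+0,6) = (4,6)

4,6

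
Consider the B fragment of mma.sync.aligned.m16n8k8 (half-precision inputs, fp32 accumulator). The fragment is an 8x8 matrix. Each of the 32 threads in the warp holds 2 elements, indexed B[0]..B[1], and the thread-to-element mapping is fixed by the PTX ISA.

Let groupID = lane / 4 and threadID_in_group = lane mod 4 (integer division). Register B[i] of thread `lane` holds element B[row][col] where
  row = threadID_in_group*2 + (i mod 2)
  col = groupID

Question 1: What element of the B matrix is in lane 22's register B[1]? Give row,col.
22: gid=5,tid=2
[1] (2*2+1,5) = (5,5)

5,5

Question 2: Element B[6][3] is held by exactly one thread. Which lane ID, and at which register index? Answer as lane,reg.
c=3⇒gr=3  r=6⇒th=3,odd=0
L=3*4+3=15  i=0=0

15,0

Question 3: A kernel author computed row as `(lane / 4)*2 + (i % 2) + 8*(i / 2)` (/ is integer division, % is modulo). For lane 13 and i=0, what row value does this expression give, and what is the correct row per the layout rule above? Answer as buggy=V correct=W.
`(lane / 4)*2 + (i % 2) + 8*(i / 2)`[13,0]->6
lane 13: g=3 (13/4), t=1 (13%4)
i=0: r=1*2+0=2, c=g=3
row: 6 vs 2

buggy=6 correct=2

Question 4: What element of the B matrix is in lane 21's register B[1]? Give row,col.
3,5

lane 21: g=5 (21/4), t=1 (21%4)
i=1: r=1*2+1=3, c=g=5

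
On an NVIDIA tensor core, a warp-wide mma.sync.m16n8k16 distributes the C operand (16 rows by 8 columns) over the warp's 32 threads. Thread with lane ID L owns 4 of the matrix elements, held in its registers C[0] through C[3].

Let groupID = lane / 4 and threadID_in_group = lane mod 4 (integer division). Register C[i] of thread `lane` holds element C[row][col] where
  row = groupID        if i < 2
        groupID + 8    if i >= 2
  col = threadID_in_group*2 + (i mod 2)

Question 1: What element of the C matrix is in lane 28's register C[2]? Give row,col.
15,0

L=28⇒gr=28>>2=7, th=28&3=0
[2]⇒row 7+8=15  col 0·2+0=0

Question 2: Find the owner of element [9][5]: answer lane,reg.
6,3

r=9⇒gr=1,Rb=1  c=5⇒th=2,odd=1
L=1*4+2=6  i=1*2+1=3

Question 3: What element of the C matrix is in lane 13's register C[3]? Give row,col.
11,3

13: G=3,T=1
[3] (3+8,1*2+1) = (11,3)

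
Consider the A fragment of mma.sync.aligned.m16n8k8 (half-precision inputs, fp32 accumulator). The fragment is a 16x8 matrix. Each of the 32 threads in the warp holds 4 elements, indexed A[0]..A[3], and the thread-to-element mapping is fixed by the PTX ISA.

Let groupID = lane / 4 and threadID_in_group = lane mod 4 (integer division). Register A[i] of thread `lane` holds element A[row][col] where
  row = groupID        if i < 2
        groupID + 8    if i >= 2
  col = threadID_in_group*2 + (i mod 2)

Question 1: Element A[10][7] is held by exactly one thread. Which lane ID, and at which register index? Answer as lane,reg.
11,3

r=10⇒gr=2,Rb=1  c=7⇒th=3,odd=1
L=2*4+3=11  i=1*2+1=3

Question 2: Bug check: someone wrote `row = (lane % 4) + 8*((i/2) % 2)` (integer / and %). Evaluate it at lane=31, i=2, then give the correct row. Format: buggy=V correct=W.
buggy=11 correct=15

`(lane % 4) + 8*((i/2) % 2)`[31,2]=>11
lane 31=>31/4=7, 31 mod 4=3
i=2  r:7+8=>15  c:2·3+0=>6
row: 11 vs 15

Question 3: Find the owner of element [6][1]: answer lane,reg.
r=6→G=6,rhi=0  c=1→T=0,p=1
L=6*4+0=24  i=0*2+1=1

24,1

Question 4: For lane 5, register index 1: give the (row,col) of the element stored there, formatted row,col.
1,3

5: G=1,T=1
[1] (1+0,1*2+1) = (1,3)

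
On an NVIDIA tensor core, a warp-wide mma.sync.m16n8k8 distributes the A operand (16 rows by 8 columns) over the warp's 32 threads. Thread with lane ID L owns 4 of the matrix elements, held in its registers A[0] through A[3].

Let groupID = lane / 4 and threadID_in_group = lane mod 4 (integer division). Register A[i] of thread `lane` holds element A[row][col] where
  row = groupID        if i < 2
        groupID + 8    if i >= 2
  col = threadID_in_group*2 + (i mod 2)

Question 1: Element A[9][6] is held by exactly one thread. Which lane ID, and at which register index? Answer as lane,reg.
r=9->g=1,rb=1  c=6->t=3,b0=0
L=1*4+3=7  i=1*2+0=2

7,2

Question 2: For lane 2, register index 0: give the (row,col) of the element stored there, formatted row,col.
0,4

L=2->gid=2>>2=0, tid=2&3=2
[0]->row 0+0=0  col 2·2+0=4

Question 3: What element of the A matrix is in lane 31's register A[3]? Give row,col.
lane 31->31/4=7, 31 mod 4=3
i=3  r:7+8->15  c:2·3+1->7

15,7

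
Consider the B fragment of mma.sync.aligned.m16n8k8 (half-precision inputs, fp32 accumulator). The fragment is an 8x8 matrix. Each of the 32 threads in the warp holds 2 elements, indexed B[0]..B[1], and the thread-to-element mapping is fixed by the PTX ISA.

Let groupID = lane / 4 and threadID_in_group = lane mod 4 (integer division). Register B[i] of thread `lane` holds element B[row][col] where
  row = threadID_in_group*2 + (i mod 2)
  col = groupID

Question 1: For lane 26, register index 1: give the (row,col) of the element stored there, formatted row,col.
26: G=6,T=2
[1] (2*2+1,6) = (5,6)

5,6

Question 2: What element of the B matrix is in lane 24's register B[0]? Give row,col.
0,6

L=24->g=24>>2=6, t=24&3=0
[0]->row 0·2+0=0  col g=6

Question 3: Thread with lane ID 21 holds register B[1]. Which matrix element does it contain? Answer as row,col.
3,5

L=21→G=21>>2=5, T=21&3=1
[1]→row 1·2+1=3  col G=5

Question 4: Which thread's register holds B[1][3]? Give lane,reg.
12,1

c=3⇒gr=3  r=1⇒th=0,odd=1
L=3*4+0=12  i=1=1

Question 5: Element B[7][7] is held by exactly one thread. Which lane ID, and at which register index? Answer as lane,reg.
c:7=>grp=7  r:7=>tig=3,lo=1
L=7*4+3=31  i=1=1

31,1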